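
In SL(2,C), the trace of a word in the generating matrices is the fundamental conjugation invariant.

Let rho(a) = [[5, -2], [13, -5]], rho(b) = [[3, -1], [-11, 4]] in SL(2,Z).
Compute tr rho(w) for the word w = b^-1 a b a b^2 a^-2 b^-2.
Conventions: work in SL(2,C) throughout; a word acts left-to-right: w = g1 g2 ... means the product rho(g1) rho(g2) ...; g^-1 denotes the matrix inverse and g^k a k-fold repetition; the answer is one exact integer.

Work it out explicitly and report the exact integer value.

rho(b^-1) = [[4, 1], [11, 3]]
... * rho(a) = [[5, -2], [13, -5]]  ->  [[33, -13], [94, -37]]
... * rho(b) = [[3, -1], [-11, 4]]  ->  [[242, -85], [689, -242]]
... * rho(a) = [[5, -2], [13, -5]]  ->  [[105, -59], [299, -168]]
... * rho(b) = [[3, -1], [-11, 4]]  ->  [[964, -341], [2745, -971]]
... * rho(b) = [[3, -1], [-11, 4]]  ->  [[6643, -2328], [18916, -6629]]
... * rho(a^-1) = [[-5, 2], [-13, 5]]  ->  [[-2951, 1646], [-8403, 4687]]
... * rho(a^-1) = [[-5, 2], [-13, 5]]  ->  [[-6643, 2328], [-18916, 6629]]
... * rho(b^-1) = [[4, 1], [11, 3]]  ->  [[-964, 341], [-2745, 971]]
... * rho(b^-1) = [[4, 1], [11, 3]]  ->  [[-105, 59], [-299, 168]]
tr = -105 + 168 = 63

63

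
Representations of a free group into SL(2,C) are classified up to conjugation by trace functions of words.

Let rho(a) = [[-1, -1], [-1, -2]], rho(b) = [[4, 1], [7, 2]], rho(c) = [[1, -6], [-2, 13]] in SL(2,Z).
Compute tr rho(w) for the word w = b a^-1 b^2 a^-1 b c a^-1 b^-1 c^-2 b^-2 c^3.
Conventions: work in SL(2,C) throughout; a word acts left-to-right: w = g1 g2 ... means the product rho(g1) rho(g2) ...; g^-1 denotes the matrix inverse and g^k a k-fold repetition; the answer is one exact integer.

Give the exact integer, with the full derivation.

-17294419348

rho(b) = [[4, 1], [7, 2]]
... * rho(a^-1) = [[-2, 1], [1, -1]]  ->  [[-7, 3], [-12, 5]]
... * rho(b) = [[4, 1], [7, 2]]  ->  [[-7, -1], [-13, -2]]
... * rho(b) = [[4, 1], [7, 2]]  ->  [[-35, -9], [-66, -17]]
... * rho(a^-1) = [[-2, 1], [1, -1]]  ->  [[61, -26], [115, -49]]
... * rho(b) = [[4, 1], [7, 2]]  ->  [[62, 9], [117, 17]]
... * rho(c) = [[1, -6], [-2, 13]]  ->  [[44, -255], [83, -481]]
... * rho(a^-1) = [[-2, 1], [1, -1]]  ->  [[-343, 299], [-647, 564]]
... * rho(b^-1) = [[2, -1], [-7, 4]]  ->  [[-2779, 1539], [-5242, 2903]]
... * rho(c^-1) = [[13, 6], [2, 1]]  ->  [[-33049, -15135], [-62340, -28549]]
... * rho(c^-1) = [[13, 6], [2, 1]]  ->  [[-459907, -213429], [-867518, -402589]]
... * rho(b^-1) = [[2, -1], [-7, 4]]  ->  [[574189, -393809], [1083087, -742838]]
... * rho(b^-1) = [[2, -1], [-7, 4]]  ->  [[3905041, -2149425], [7366040, -4054439]]
... * rho(c) = [[1, -6], [-2, 13]]  ->  [[8203891, -51372771], [15474918, -96903947]]
... * rho(c) = [[1, -6], [-2, 13]]  ->  [[110949433, -717069369], [209282812, -1352600819]]
... * rho(c) = [[1, -6], [-2, 13]]  ->  [[1545088171, -9987598395], [2914484450, -18839507519]]
tr = 1545088171 + -18839507519 = -17294419348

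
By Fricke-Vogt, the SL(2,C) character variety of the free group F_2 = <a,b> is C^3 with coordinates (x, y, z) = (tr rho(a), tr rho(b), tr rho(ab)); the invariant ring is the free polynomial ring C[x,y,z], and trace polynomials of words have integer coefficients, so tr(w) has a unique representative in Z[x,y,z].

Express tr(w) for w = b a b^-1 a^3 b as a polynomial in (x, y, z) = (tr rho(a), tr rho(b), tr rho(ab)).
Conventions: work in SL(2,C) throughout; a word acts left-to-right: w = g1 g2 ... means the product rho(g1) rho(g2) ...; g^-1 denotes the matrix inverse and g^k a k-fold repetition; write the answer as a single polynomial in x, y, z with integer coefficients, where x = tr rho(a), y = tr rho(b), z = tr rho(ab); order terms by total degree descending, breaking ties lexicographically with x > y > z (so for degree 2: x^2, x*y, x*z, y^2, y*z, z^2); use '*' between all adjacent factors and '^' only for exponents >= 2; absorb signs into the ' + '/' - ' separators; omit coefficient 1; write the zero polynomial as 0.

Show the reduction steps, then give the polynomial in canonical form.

x^3*y^2*z - x^4*y - x^2*y^3 - x^2*y*z^2 + x^3*z - x*y^2*z + 4*x^2*y + y^3 + y*z^2 - 2*x*z - 3*y

tr(a b a) = tr(a) tr(b a) - tr(b)   [square of a] = x*z - y
tr(a^3 b) = tr(a) tr(a b a) - tr(a b)   [square of a] = x^2*z - x*y - z
tr(a^2) = tr(a) tr(a) - tr(1)   [square of a] = x^2 - 2
tr(a^3) = tr(a) tr(a^2) - tr(a)   [square of a] = x^3 - 3*x
tr(a^2 b^2 a) = tr(b) tr(a^3 b) - tr(a^3)   [square of b] = x^2*y*z - x^3 - x*y^2 - y*z + 3*x
tr(a^2 b^2) = tr(b) tr(a^2 b) - tr(a^2)   [square of b] = x*y*z - x^2 - y^2 + 2
tr(a^3 b^2 a) = tr(a) tr(a^2 b^2 a) - tr(a^2 b^2)   [square of a] = x^3*y*z - x^4 - x^2*y^2 - 2*x*y*z + 4*x^2 + y^2 - 2
tr(b a b a) = tr(b a) tr(b a) - tr(1)   [split at a repeated b] = z^2 - 2
tr(b a b) = tr(b) tr(a b) - tr(a)   [square of b] = y*z - x
tr(a b a^2 b) = tr(a) tr(b a b a) - tr(b a b)   [square of a] = x*z^2 - y*z - x
tr(b^2 a b a^2) = tr(b) tr(a b a^2 b) - tr(a b a^2)   [square of b] = x*y*z^2 - x^2*z - y^2*z + z
tr(b^2 a b a) = tr(b) tr(a b a b) - tr(a b a)   [square of b] = y*z^2 - x*z - y
tr(a^3 b^2 a b) = tr(a) tr(b^2 a b a^2) - tr(b^2 a b a)   [square of a] = x^2*y*z^2 - x^3*z - x*y^2*z - y*z^2 + 2*x*z + y
tr(b a b^-1 a^3 b) = tr(a^3 b^2 a) tr(b) - tr(a^3 b^2 a b)   [inverse elimination on b] = x^3*y^2*z - x^4*y - x^2*y^3 - x^2*y*z^2 + x^3*z - x*y^2*z + 4*x^2*y + y^3 + y*z^2 - 2*x*z - 3*y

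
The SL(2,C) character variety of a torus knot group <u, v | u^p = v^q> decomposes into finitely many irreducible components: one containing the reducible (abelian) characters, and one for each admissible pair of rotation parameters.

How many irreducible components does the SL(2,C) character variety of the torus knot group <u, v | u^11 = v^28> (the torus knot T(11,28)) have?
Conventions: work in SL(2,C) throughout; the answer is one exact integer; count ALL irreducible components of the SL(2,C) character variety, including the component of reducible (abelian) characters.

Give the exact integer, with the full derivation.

Gamma = < u, v | u^11 = v^28 > (torus knot T(11,28)); the central element u^11 = v^28 acts as +I or -I in any irreducible SL(2,C) representation.
This locks tr(u) to 2*cos(pi*alpha/11), alpha in 1..10, and tr(v) to 2*cos(pi*beta/28), beta in 1..27, on each component of irreducible characters.
Consistency of u^11 = (-1)^alpha I with v^28 = (-1)^beta I forces alpha = beta (mod 2).
Enumerate parity-matched pairs: 5*14 odd-odd plus 5*13 even-even gives 135.
Total: 135 irreducible-character components + 1 reducible (abelian) component = 136.

136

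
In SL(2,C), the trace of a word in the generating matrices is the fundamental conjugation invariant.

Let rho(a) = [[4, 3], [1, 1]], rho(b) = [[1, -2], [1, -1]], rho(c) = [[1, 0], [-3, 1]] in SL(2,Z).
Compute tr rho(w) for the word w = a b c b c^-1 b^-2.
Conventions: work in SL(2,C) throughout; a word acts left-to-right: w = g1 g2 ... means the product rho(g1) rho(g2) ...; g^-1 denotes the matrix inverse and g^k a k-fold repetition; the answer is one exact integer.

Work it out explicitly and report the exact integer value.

rho(a) = [[4, 3], [1, 1]]
... * rho(b) = [[1, -2], [1, -1]]  ->  [[7, -11], [2, -3]]
... * rho(c) = [[1, 0], [-3, 1]]  ->  [[40, -11], [11, -3]]
... * rho(b) = [[1, -2], [1, -1]]  ->  [[29, -69], [8, -19]]
... * rho(c^-1) = [[1, 0], [3, 1]]  ->  [[-178, -69], [-49, -19]]
... * rho(b^-1) = [[-1, 2], [-1, 1]]  ->  [[247, -425], [68, -117]]
... * rho(b^-1) = [[-1, 2], [-1, 1]]  ->  [[178, 69], [49, 19]]
tr = 178 + 19 = 197

197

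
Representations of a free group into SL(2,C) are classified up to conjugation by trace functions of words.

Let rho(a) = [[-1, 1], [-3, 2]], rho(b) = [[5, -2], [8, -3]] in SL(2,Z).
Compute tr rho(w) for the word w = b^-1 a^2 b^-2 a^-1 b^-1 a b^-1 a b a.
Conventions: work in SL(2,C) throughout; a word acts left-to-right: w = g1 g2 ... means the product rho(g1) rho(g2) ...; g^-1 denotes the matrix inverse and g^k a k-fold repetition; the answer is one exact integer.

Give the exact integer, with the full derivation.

rho(b^-1) = [[-3, 2], [-8, 5]]
... * rho(a) = [[-1, 1], [-3, 2]]  ->  [[-3, 1], [-7, 2]]
... * rho(a) = [[-1, 1], [-3, 2]]  ->  [[0, -1], [1, -3]]
... * rho(b^-1) = [[-3, 2], [-8, 5]]  ->  [[8, -5], [21, -13]]
... * rho(b^-1) = [[-3, 2], [-8, 5]]  ->  [[16, -9], [41, -23]]
... * rho(a^-1) = [[2, -1], [3, -1]]  ->  [[5, -7], [13, -18]]
... * rho(b^-1) = [[-3, 2], [-8, 5]]  ->  [[41, -25], [105, -64]]
... * rho(a) = [[-1, 1], [-3, 2]]  ->  [[34, -9], [87, -23]]
... * rho(b^-1) = [[-3, 2], [-8, 5]]  ->  [[-30, 23], [-77, 59]]
... * rho(a) = [[-1, 1], [-3, 2]]  ->  [[-39, 16], [-100, 41]]
... * rho(b) = [[5, -2], [8, -3]]  ->  [[-67, 30], [-172, 77]]
... * rho(a) = [[-1, 1], [-3, 2]]  ->  [[-23, -7], [-59, -18]]
tr = -23 + -18 = -41

-41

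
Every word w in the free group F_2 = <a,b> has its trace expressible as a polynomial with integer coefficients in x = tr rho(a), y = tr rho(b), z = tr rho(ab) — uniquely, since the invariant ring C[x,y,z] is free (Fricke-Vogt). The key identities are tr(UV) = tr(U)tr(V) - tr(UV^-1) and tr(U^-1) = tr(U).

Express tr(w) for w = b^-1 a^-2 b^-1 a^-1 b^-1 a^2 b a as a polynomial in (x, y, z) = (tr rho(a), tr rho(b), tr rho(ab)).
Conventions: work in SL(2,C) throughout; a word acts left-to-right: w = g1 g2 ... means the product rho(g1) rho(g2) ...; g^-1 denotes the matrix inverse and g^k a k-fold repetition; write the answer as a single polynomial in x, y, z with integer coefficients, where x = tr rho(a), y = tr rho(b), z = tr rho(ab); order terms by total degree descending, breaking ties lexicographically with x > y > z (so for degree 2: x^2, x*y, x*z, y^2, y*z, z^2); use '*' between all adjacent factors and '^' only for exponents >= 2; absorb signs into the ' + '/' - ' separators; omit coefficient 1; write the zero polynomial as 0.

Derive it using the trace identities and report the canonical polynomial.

trace(b a^2) = trace(a) * trace(b a) - trace(b) = x*z - y
use: trace(a^2 b a) = trace(a) * trace(b a^2) - trace(b a) = x^2*z - x*y - z
trace(b a b a) = trace(b a) * trace(b a) - trace(1) = z^2 - 2
trace(b a b) = trace(b) * trace(a b) - trace(a) = y*z - x
trace(a^2 b a b) = trace(a) * trace(b a b a) - trace(b a b) = x*z^2 - y*z - x
apply: trace(a^2 b a b^-1) = trace(a^2 b a) * trace(b) - trace(a^2 b a b) = x^2*y*z - x*y^2 - x*z^2 + x
use: trace(b^-1 a^2 b a b^-1) = trace(a^2 b a b^-1) * trace(b) - trace(a^2 b a) = x^2*y^2*z - x*y^3 - x*y*z^2 - x^2*z + 2*x*y + z
trace(a^2 b a^2) = trace(a) * trace(a^2 b a) - trace(a^2 b) = x^3*z - x^2*y - 2*x*z + y
use: trace(a^2) = trace(a) * trace(a) - trace(1) = x^2 - 2
use: trace(b a^2 b) = trace(b) * trace(a^2 b) - trace(a^2) = x*y*z - x^2 - y^2 + 2
trace(a^2 b a^2 b) = trace(a) * trace(b a^2 b a) - trace(b a^2 b) = x^2*z^2 - 2*x*y*z + y^2 - 2
trace(a b^-1 a^2 b a) = trace(a^2 b a^2) * trace(b) - trace(a^2 b a^2 b) = x^3*y*z - x^2*y^2 - x^2*z^2 + 2
trace(a^2 b a b a) = trace(a) * trace(b a b a^2) - trace(b a b a) = x^2*z^2 - x*y*z - x^2 - z^2 + 2
trace(b a b a b a) = trace(a b a b) * trace(a b) - trace(b a) = z^3 - 3*z
apply: trace(b a b a b) = trace(b) * trace(a b a b) - trace(a b a) = y*z^2 - x*z - y
trace(a^2 b a b a b) = trace(a) * trace(b a b a b a) - trace(b a b a b) = x*z^3 - y*z^2 - 2*x*z + y
trace(a b^-1 a^2 b a b) = trace(a^2 b a b a) * trace(b) - trace(a^2 b a b a b) = x^2*y*z^2 - x*y^2*z - x*z^3 - x^2*y + 2*x*z + y
trace(b^-1 a^2 b a b^-1 a) = trace(a b^-1 a^2 b a) * trace(b) - trace(a b^-1 a^2 b a b) = x^3*y^2*z - x^2*y^3 - 2*x^2*y*z^2 + x*y^2*z + x*z^3 + x^2*y - 2*x*z + y
apply: trace(b^-1 a^2 b a b^-1 a^-1) = trace(b^-1 a^2 b a b^-1) * trace(a) - trace(b^-1 a^2 b a b^-1 a) = x^2*y*z^2 - x^3*z - x*y^2*z - x*z^3 + x^2*y + 3*x*z - y
use: trace(b^-1 a^2 b a b^-1 a^-2) = trace(b^-1 a^2 b a b^-1 a^-1) * trace(a) - trace(b^-1 a^2 b a b^-1) = x^3*y*z^2 - x^4*z - 2*x^2*y^2*z - x^2*z^3 + x^3*y + x*y^3 + x*y*z^2 + 4*x^2*z - 3*x*y - z
apply: trace(a^-1 b^-1 a^2 b a b^-1 a^-2) = trace(b^-1 a^2 b a b^-1 a^-2) * trace(a) - trace(b^-1 a^2 b a b^-1 a^-1) = x^4*y*z^2 - x^5*z - 2*x^3*y^2*z - x^3*z^3 + x^4*y + x^2*y^3 + 5*x^3*z + x*y^2*z + x*z^3 - 4*x^2*y - 4*x*z + y
apply: trace(b a b a b^-1 a) = trace(a b a b a) * trace(b) - trace(a b a b a b) = x*y*z^2 - y^2*z - z^3 - x*y + 3*z
trace(a^-1 b a b a b^-1) = trace(b a b a b^-1) * trace(a) - trace(b a b a b^-1 a) = -x*y*z^2 + x^2*z + y^2*z + z^3 - 3*z
trace(a b a b^-1 a^-2 b) = trace(a^-1 b a b a b^-1) * trace(a) - trace(a^-1 b a b a b^-1 a) = -x^2*y*z^2 + x^3*z + x*y^2*z + x*z^3 - 4*x*z + y
use: trace(b a^2 b^2) = trace(b) * trace(b a^2 b) - trace(b a^2) = x*y^2*z - x^2*y - y^3 - x*z + 3*y
trace(b^2 a b) = trace(b) * trace(b a b) - trace(b a) = y^2*z - x*y - z
use: trace(b a^2 b^2 a) = trace(a) * trace(b^2 a b a) - trace(b^2 a b) = x*y*z^2 - x^2*z - y^2*z + z
trace(b a^-1 b a^2 b) = trace(b a^2 b^2) * trace(a) - trace(b a^2 b^2 a) = x^2*y^2*z - x^3*y - x*y^3 - x*y*z^2 + y^2*z + 3*x*y - z
apply: trace(b a^2 b a b) = trace(b) * trace(a^2 b a b) - trace(a^2 b a) = x*y*z^2 - x^2*z - y^2*z + z
trace(b a^-1 b a^2 b a) = trace(b a^2 b a b) * trace(a) - trace(b a^2 b a b a) = x^2*y*z^2 - x^3*z - x*y^2*z - x*z^3 + y*z^2 + 3*x*z - y
trace(a^-1 b a^-1 b a^2 b) = trace(b a^-1 b a^2 b) * trace(a) - trace(b a^-1 b a^2 b a) = x^3*y^2*z - x^4*y - x^2*y^3 - 2*x^2*y*z^2 + x^3*z + 2*x*y^2*z + x*z^3 + 3*x^2*y - y*z^2 - 4*x*z + y
trace(b a b^3 a) = trace(b) * trace(a b a b^2) - trace(a b a b) = y^2*z^2 - x*y*z - y^2 - z^2 + 2
use: trace(b a b^3) = trace(b) * trace(b a b^2) - trace(b a b) = y^3*z - x*y^2 - 2*y*z + x
use: trace(b^2 a^2 b a b) = trace(a) * trace(b a b^3 a) - trace(b a b^3) = x*y^2*z^2 - x^2*y*z - y^3*z - x*z^2 + 2*y*z + x
trace(b a b a b^2 a) = trace(b) * trace(a b a b a b) - trace(a b a b a) = y*z^3 - x*z^2 - 2*y*z + x
trace(b^2 a^2 b a b a) = trace(a) * trace(b a b a b^2 a) - trace(b a b a b^2) = x*y*z^3 - x^2*z^2 - y^2*z^2 - x*y*z + x^2 + y^2 + z^2 - 2
trace(b a^2 b a b a^-1 b) = trace(b^2 a^2 b a b) * trace(a) - trace(b^2 a^2 b a b a) = x^2*y^2*z^2 - x^3*y*z - x*y^3*z - x*y*z^3 + y^2*z^2 + 3*x*y*z - y^2 - z^2 + 2
use: trace(b a b^2 a b) = trace(b) * trace(a b^2 a b) - trace(a b^2 a) = y^2*z^2 - 2*x*y*z + x^2 - 2
trace(b a b a^2 b a b) = trace(a) * trace(b a b^2 a b a) - trace(b a b^2 a b) = x*y*z^3 - x^2*z^2 - y^2*z^2 + 2
trace(b a b a b a b a) = trace(b a) * trace(b a b a b a) - trace(b^-1 a^-1 b^-1 a^-1) = z^4 - 4*z^2 + 2
use: trace(b a b a^2 b a b a) = trace(a) * trace(b a b a b a b a) - trace(b a b a b a b) = x*z^4 - y*z^3 - 3*x*z^2 + 2*y*z + x
trace(b a^2 b a b a^-1 b a) = trace(b a b a^2 b a b) * trace(a) - trace(b a b a^2 b a b a) = x^2*y*z^3 - x^3*z^2 - x*y^2*z^2 - x*z^4 + y*z^3 + 3*x*z^2 - 2*y*z + x
trace(a^-1 b a^-1 b a^2 b a b) = trace(b a^2 b a b a^-1 b) * trace(a) - trace(b a^2 b a b a^-1 b a) = x^3*y^2*z^2 - x^4*y*z - x^2*y^3*z - 2*x^2*y*z^3 + x^3*z^2 + 2*x*y^2*z^2 + x*z^4 + 3*x^2*y*z - y*z^3 - x*y^2 - 4*x*z^2 + 2*y*z + x
apply: trace(b a^-1 b a^2 b a b) = trace(b a^2 b a b^2) * trace(a) - trace(b a^2 b a b^2 a) = x^2*y^2*z^2 - x^3*y*z - x*y^3*z - x*y*z^3 + y^2*z^2 + 2*x*y*z + x^2 - 2
trace(a^-2 b a^-1 b a^2 b a b) = trace(a^-1 b a^-1 b a^2 b a b) * trace(a) - trace(a^-1 b a^-1 b a^2 b a b a) = x^4*y^2*z^2 - x^5*y*z - x^3*y^3*z - 2*x^3*y*z^3 + x^4*z^2 + x^2*y^2*z^2 + x^2*z^4 + 4*x^3*y*z + x*y^3*z - x^2*y^2 - 4*x^2*z^2 - y^2*z^2 + 2
apply: trace(a^2 b a b^-1 a^-2 b a^-1 b) = trace(a^-2 b a^-1 b a^2 b a) * trace(b) - trace(a^-2 b a^-1 b a^2 b a b) = -x^4*y^2*z^2 + x^5*y*z + 2*x^3*y^3*z + 2*x^3*y*z^3 - x^4*y^2 - x^4*z^2 - x^2*y^4 - 3*x^2*y^2*z^2 - x^2*z^4 - 3*x^3*y*z + x*y^3*z + x*y*z^3 + 4*x^2*y^2 + 4*x^2*z^2 - 4*x*y*z + y^2 - 2
trace(a^-1 b^-1 a^2 b a b^-1 a^-2 b) = trace(a^2 b a b^-1 a^-2 b a^-1) * trace(b) - trace(a^2 b a b^-1 a^-2 b a^-1 b) = x^4*y^2*z^2 - x^5*y*z - 2*x^3*y^3*z - 2*x^3*y*z^3 + x^4*y^2 + x^4*z^2 + x^2*y^4 + 2*x^2*y^2*z^2 + x^2*z^4 + 4*x^3*y*z - 4*x^2*y^2 - 4*x^2*z^2 + 2
apply: trace(b^-1 a^-2 b^-1 a^-1 b^-1 a^2 b a) = trace(a^-1 b^-1 a^2 b a b^-1 a^-2) * trace(b) - trace(a^-1 b^-1 a^2 b a b^-1 a^-2 b) = x^3*y*z^3 - x^4*z^2 - 2*x^2*y^2*z^2 - x^2*z^4 + x^3*y*z + x*y^3*z + x*y*z^3 + 4*x^2*z^2 - 4*x*y*z + y^2 - 2

x^3*y*z^3 - x^4*z^2 - 2*x^2*y^2*z^2 - x^2*z^4 + x^3*y*z + x*y^3*z + x*y*z^3 + 4*x^2*z^2 - 4*x*y*z + y^2 - 2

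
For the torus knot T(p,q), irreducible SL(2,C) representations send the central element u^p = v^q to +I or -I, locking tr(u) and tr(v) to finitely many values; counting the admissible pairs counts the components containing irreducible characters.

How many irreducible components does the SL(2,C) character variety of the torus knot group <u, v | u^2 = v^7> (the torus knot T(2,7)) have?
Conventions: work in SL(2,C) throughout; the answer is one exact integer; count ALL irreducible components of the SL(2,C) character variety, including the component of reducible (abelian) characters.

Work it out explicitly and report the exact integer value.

4

For T(2,7): irreducibility forces the central element u^2 = v^7 to one of +I, -I.
On an irreducible component, tr(u) is locked at 2*cos(pi*alpha/2) for some alpha in 1..1, and tr(v) at 2*cos(pi*beta/7) for some beta in 1..6.
The two central values (-1)^alpha I and (-1)^beta I must be the same matrix, so alpha and beta share a parity.
Enumerate parity-matched pairs: 1*3 odd-odd plus 0*3 even-even gives 3.
That is 3 components of irreducible characters, and with the reducible (abelian) component the total is 4.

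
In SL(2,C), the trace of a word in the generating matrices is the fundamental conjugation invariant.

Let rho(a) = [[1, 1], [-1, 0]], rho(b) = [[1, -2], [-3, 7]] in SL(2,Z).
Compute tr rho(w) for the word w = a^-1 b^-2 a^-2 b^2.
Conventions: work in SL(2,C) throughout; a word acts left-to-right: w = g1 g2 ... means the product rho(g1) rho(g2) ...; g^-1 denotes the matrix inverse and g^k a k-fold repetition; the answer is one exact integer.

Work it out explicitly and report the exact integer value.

-3906

rho(a^-1) = [[0, -1], [1, 1]]
... * rho(b^-1) = [[7, 2], [3, 1]]  ->  [[-3, -1], [10, 3]]
... * rho(b^-1) = [[7, 2], [3, 1]]  ->  [[-24, -7], [79, 23]]
... * rho(a^-1) = [[0, -1], [1, 1]]  ->  [[-7, 17], [23, -56]]
... * rho(a^-1) = [[0, -1], [1, 1]]  ->  [[17, 24], [-56, -79]]
... * rho(b) = [[1, -2], [-3, 7]]  ->  [[-55, 134], [181, -441]]
... * rho(b) = [[1, -2], [-3, 7]]  ->  [[-457, 1048], [1504, -3449]]
tr = -457 + -3449 = -3906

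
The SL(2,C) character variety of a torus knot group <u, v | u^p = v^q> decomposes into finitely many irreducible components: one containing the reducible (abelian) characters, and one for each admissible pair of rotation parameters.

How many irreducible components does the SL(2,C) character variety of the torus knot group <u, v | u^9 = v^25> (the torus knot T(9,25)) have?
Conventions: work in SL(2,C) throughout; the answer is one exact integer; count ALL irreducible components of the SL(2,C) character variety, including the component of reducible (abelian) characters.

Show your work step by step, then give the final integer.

97

In the torus knot group T(9,25), u^9 = v^25 is central, so an irreducible representation sends it to +I or -I (Schur).
On an irreducible component, tr(u) is locked at 2*cos(pi*alpha/9) for some alpha in 1..8, and tr(v) at 2*cos(pi*beta/25) for some beta in 1..24.
u^9 = (-1)^alpha I and v^25 = (-1)^beta I must agree, so alpha and beta have equal parity.
Counting: 4 odd alphas x 12 odd betas + 4 even alphas x 12 even betas = 48 + 48 = 96.
components with irreducible characters: 96; plus the single component of reducible (abelian) characters: total 97.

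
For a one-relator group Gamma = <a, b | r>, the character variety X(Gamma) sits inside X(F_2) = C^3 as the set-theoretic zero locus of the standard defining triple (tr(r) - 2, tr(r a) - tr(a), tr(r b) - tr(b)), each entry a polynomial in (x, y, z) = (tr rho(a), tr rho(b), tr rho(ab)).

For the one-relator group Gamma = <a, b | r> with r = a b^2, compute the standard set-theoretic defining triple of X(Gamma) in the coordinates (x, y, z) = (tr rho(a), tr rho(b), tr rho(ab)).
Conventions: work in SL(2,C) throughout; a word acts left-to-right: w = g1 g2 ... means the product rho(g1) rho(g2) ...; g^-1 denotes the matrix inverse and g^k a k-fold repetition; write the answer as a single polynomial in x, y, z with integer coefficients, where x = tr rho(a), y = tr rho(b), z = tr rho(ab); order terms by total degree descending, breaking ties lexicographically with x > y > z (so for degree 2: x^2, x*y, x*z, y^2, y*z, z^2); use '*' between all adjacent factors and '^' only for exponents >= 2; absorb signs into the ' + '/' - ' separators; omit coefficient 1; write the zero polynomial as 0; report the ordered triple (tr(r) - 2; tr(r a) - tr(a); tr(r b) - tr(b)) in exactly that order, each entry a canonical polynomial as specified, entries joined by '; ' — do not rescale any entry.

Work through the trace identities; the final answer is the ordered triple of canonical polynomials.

trace(a b^2) = trace(b) trace(a b) - trace(a) = y*z - x
reduce: trace(a^2 b) = trace(a) trace(b a) - trace(b)  (reduce the a square) = x*z - y
reduce: trace(a^2) = trace(a) trace(a) - trace(1)  (reduce the a square) = x^2 - 2
trace(a b^2 a) = trace(b) trace(a^2 b) - trace(a^2)  (reduce the b square) = x*y*z - x^2 - y^2 + 2
so trace(a b^3) = trace(b) trace(a b^2) - trace(a b)  (reduce the b square) = y^2*z - x*y - z
assemble the triple (trace(r) - 2; trace(r a) - x; trace(r b) - y)

y*z - x - 2; x*y*z - x^2 - y^2 - x + 2; y^2*z - x*y - y - z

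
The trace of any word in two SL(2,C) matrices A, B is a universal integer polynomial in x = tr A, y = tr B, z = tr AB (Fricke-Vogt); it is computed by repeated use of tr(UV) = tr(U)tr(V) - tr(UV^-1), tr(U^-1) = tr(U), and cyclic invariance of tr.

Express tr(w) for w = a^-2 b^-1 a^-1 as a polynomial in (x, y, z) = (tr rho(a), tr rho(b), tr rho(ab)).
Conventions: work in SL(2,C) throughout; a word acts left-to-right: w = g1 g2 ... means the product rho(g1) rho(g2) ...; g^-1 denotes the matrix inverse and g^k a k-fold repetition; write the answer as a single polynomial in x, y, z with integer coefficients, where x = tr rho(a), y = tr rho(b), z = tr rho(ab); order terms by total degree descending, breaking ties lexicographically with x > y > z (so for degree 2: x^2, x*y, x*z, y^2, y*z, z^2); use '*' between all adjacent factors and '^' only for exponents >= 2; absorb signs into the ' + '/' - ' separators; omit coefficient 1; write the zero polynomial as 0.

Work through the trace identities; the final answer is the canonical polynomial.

trace(a^-1) = trace(a) = x
trace(a^-2) = trace(a^-1) * trace(a) - trace(1) = x^2 - 2
and trace(a^-3) = trace(a^-2) * trace(a) - trace(a^-1) = x^3 - 3*x
and trace(a^-1 b) = trace(b) * trace(a) - trace(b a) = x*y - z
trace(b a^-2) = trace(a^-1 b) * trace(a) - trace(a^-1 b a) = x^2*y - x*z - y
and trace(a^-3 b) = trace(b a^-2) * trace(a) - trace(b a^-1) = x^3*y - x^2*z - 2*x*y + z
and trace(a^-2 b^-1 a^-1) = trace(a^-3) * trace(b) - trace(a^-3 b) = x^2*z - x*y - z

x^2*z - x*y - z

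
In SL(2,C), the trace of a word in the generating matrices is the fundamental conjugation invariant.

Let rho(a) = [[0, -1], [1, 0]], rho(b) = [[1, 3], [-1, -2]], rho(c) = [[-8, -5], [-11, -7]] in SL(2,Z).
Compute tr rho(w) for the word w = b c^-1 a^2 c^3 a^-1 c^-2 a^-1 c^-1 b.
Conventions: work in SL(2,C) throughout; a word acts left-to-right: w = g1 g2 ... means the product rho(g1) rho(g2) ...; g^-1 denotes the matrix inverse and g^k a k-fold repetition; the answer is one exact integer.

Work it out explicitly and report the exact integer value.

rho(b) = [[1, 3], [-1, -2]]
... * rho(c^-1) = [[-7, 5], [11, -8]]  ->  [[26, -19], [-15, 11]]
... * rho(a) = [[0, -1], [1, 0]]  ->  [[-19, -26], [11, 15]]
... * rho(a) = [[0, -1], [1, 0]]  ->  [[-26, 19], [15, -11]]
... * rho(c) = [[-8, -5], [-11, -7]]  ->  [[-1, -3], [1, 2]]
... * rho(c) = [[-8, -5], [-11, -7]]  ->  [[41, 26], [-30, -19]]
... * rho(c) = [[-8, -5], [-11, -7]]  ->  [[-614, -387], [449, 283]]
... * rho(a^-1) = [[0, 1], [-1, 0]]  ->  [[387, -614], [-283, 449]]
... * rho(c^-1) = [[-7, 5], [11, -8]]  ->  [[-9463, 6847], [6920, -5007]]
... * rho(c^-1) = [[-7, 5], [11, -8]]  ->  [[141558, -102091], [-103517, 74656]]
... * rho(a^-1) = [[0, 1], [-1, 0]]  ->  [[102091, 141558], [-74656, -103517]]
... * rho(c^-1) = [[-7, 5], [11, -8]]  ->  [[842501, -622009], [-616095, 454856]]
... * rho(b) = [[1, 3], [-1, -2]]  ->  [[1464510, 3771521], [-1070951, -2757997]]
tr = 1464510 + -2757997 = -1293487

-1293487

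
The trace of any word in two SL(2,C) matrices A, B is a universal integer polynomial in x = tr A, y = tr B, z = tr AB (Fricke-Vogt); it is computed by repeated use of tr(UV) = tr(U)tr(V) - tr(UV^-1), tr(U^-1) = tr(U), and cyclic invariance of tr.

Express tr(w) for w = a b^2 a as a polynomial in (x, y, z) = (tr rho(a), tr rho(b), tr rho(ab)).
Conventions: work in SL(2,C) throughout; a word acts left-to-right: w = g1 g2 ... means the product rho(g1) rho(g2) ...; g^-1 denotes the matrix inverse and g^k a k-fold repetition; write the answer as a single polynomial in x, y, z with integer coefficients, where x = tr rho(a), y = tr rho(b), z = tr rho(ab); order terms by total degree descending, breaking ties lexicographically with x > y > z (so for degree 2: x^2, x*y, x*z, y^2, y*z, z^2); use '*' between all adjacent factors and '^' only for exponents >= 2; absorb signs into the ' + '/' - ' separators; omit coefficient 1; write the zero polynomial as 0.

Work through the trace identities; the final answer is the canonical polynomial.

x*y*z - x^2 - y^2 + 2

apply: trace(a^2 b) = trace(a) * trace(b a) - trace(b)   [square of a] = x*z - y
trace(a^2) = trace(a) * trace(a) - trace(1)   [square of a] = x^2 - 2
apply: trace(a b^2 a) = trace(b) * trace(a^2 b) - trace(a^2)   [square of b] = x*y*z - x^2 - y^2 + 2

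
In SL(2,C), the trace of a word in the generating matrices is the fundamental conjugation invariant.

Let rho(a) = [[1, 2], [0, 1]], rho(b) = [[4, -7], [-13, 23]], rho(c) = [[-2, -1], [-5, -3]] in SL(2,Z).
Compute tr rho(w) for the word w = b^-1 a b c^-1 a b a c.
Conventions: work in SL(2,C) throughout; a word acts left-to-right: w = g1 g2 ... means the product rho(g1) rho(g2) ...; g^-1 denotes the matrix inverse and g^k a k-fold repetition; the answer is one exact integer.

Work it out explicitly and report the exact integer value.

491897

rho(b^-1) = [[23, 7], [13, 4]]
... * rho(a) = [[1, 2], [0, 1]]  ->  [[23, 53], [13, 30]]
... * rho(b) = [[4, -7], [-13, 23]]  ->  [[-597, 1058], [-338, 599]]
... * rho(c^-1) = [[-3, 1], [5, -2]]  ->  [[7081, -2713], [4009, -1536]]
... * rho(a) = [[1, 2], [0, 1]]  ->  [[7081, 11449], [4009, 6482]]
... * rho(b) = [[4, -7], [-13, 23]]  ->  [[-120513, 213760], [-68230, 121023]]
... * rho(a) = [[1, 2], [0, 1]]  ->  [[-120513, -27266], [-68230, -15437]]
... * rho(c) = [[-2, -1], [-5, -3]]  ->  [[377356, 202311], [213645, 114541]]
tr = 377356 + 114541 = 491897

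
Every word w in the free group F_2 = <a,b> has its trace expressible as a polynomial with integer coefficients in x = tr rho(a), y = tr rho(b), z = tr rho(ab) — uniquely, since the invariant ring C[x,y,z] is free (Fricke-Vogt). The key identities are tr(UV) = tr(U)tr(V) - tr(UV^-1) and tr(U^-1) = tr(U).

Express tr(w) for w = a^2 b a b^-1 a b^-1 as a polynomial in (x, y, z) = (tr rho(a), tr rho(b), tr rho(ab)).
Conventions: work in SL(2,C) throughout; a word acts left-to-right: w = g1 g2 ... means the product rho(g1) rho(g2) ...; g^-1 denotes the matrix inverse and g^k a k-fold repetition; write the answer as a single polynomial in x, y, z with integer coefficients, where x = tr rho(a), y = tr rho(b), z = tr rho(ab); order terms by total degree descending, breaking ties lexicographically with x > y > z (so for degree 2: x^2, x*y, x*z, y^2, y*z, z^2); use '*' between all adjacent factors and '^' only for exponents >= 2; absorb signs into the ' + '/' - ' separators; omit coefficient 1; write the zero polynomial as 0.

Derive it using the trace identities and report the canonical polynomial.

x^3*y^2*z - x^2*y^3 - 2*x^2*y*z^2 + x*y^2*z + x*z^3 + x^2*y - 2*x*z + y

tr(b a^2) = tr(a) tr(b a) - tr(b) = x*z - y
so tr(a^2 b a) = tr(a) tr(b a^2) - tr(b a) = x^2*z - x*y - z
tr(a^3 b a) = tr(a) tr(a^2 b a) - tr(a^2 b) = x^3*z - x^2*y - 2*x*z + y
tr(b a b a) = tr(a b) tr(a b) - tr(1)   [split at repeated a] = z^2 - 2
so tr(b a b) = tr(b) tr(a b) - tr(a) = y*z - x
so tr(b a b a^2) = tr(a) tr(b a b a) - tr(b a b) = x*z^2 - y*z - x
so tr(a^3 b a b) = tr(a) tr(b a b a^2) - tr(b a b a) = x^2*z^2 - x*y*z - x^2 - z^2 + 2
reduce: tr(a^2 b a b^-1 a) = tr(a^3 b a) tr(b) - tr(a^3 b a b) = x^3*y*z - x^2*y^2 - x^2*z^2 - x*y*z + x^2 + y^2 + z^2 - 2
reduce: tr(b^2) = tr(b) tr(b) - tr(1) = y^2 - 2
tr(b a^2 b) = tr(a) tr(b^2 a) - tr(b^2) = x*y*z - x^2 - y^2 + 2
reduce: tr(a b a^2 b a) = tr(a) tr(b a^2 b a) - tr(b a^2 b) = x^2*z^2 - 2*x*y*z + y^2 - 2
tr(b a b a b a) = tr(b a b a) tr(b a) - tr(a b)   [split at repeated b] = z^3 - 3*z
tr(b a b a b) = tr(b) tr(a b a b) - tr(a b a) = y*z^2 - x*z - y
so tr(a b a^2 b a b) = tr(a) tr(b a b a b a) - tr(b a b a b) = x*z^3 - y*z^2 - 2*x*z + y
tr(a^2 b a b^-1 a b) = tr(a b a^2 b a) tr(b) - tr(a b a^2 b a b) = x^2*y*z^2 - 2*x*y^2*z - x*z^3 + y^3 + y*z^2 + 2*x*z - 3*y
tr(a^2 b a b^-1 a b^-1) = tr(a^2 b a b^-1 a) tr(b) - tr(a^2 b a b^-1 a b) = x^3*y^2*z - x^2*y^3 - 2*x^2*y*z^2 + x*y^2*z + x*z^3 + x^2*y - 2*x*z + y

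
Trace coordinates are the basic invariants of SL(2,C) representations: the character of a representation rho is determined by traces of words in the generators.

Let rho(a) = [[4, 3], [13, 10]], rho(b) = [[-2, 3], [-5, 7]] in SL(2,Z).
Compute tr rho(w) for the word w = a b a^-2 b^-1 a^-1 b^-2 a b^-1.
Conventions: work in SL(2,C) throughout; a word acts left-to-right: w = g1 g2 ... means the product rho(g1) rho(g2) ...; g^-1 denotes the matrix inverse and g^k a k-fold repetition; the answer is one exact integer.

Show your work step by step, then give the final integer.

rho(a) = [[4, 3], [13, 10]]
... * rho(b) = [[-2, 3], [-5, 7]]  ->  [[-23, 33], [-76, 109]]
... * rho(a^-1) = [[10, -3], [-13, 4]]  ->  [[-659, 201], [-2177, 664]]
... * rho(a^-1) = [[10, -3], [-13, 4]]  ->  [[-9203, 2781], [-30402, 9187]]
... * rho(b^-1) = [[7, -3], [5, -2]]  ->  [[-50516, 22047], [-166879, 72832]]
... * rho(a^-1) = [[10, -3], [-13, 4]]  ->  [[-791771, 239736], [-2615606, 791965]]
... * rho(b^-1) = [[7, -3], [5, -2]]  ->  [[-4343717, 1895841], [-14349417, 6262888]]
... * rho(b^-1) = [[7, -3], [5, -2]]  ->  [[-20926814, 9239469], [-69131479, 30522475]]
... * rho(a) = [[4, 3], [13, 10]]  ->  [[36405841, 29614248], [120266259, 97830313]]
... * rho(b^-1) = [[7, -3], [5, -2]]  ->  [[402912127, -168446019], [1331015378, -556459403]]
tr = 402912127 + -556459403 = -153547276

-153547276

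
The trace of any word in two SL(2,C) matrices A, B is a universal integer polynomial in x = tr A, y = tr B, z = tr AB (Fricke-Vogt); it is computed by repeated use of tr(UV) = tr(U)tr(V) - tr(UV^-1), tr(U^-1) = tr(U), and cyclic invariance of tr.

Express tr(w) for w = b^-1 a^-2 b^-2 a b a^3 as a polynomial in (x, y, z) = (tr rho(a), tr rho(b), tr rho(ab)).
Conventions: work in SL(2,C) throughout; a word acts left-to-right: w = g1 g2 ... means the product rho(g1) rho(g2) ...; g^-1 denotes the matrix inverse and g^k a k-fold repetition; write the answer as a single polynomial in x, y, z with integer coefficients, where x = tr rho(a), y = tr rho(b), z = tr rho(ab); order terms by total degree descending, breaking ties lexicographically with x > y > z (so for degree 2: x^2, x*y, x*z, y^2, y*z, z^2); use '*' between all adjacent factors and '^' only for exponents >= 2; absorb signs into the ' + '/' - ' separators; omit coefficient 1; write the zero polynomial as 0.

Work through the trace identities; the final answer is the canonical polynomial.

trace(a b a) = trace(a) * trace(b a) - trace(b)   [square of a] = x*z - y
apply: trace(a b a b) = trace(b a) * trace(b a) - trace(1)   [split at a repeated b] = z^2 - 2
apply: trace(b^-1 a b a) = trace(a b a) * trace(b) - trace(a b a b)   [inverse elimination on b] = x*y*z - y^2 - z^2 + 2
trace(b^2 a) = trace(b) * trace(a b) - trace(a)   [square of b] = y*z - x
use: trace(b^2) = trace(b) * trace(b) - trace(1)   [square of b] = y^2 - 2
trace(a b^2 a) = trace(a) * trace(b^2 a) - trace(b^2)   [square of a] = x*y*z - x^2 - y^2 + 2
trace(b a^3 b) = trace(a) * trace(a b^2 a) - trace(a b^2)   [square of a] = x^2*y*z - x^3 - x*y^2 - y*z + 3*x
use: trace(a b a b a) = trace(a) * trace(b a b a) - trace(b a b)   [square of a] = x*z^2 - y*z - x
trace(b a^3 b a) = trace(a) * trace(a b a b a) - trace(a b a b)   [square of a] = x^2*z^2 - x*y*z - x^2 - z^2 + 2
apply: trace(b a^3 b a^-1) = trace(b a^3 b) * trace(a) - trace(b a^3 b a)   [inverse elimination on a] = x^3*y*z - x^4 - x^2*y^2 - x^2*z^2 + 4*x^2 + z^2 - 2
trace(a^2 b a) = trace(a) * trace(b a^2) - trace(b a)   [square of a] = x^2*z - x*y - z
trace(a b a^3) = trace(a) * trace(a^2 b a) - trace(a^2 b)   [square of a] = x^3*z - x^2*y - 2*x*z + y
trace(b a b a^3 b) = trace(b) * trace(a b a^3 b) - trace(a b a^3)   [square of b] = x^2*y*z^2 - x^3*z - x*y^2*z - y*z^2 + 2*x*z + y
trace(b a b a b a) = trace(b a) * trace(b a b a) - trace(b^-1 a^-1)   [split at a repeated b] = z^3 - 3*z
use: trace(b a b a b) = trace(b) * trace(a b a b) - trace(a b a)   [square of b] = y*z^2 - x*z - y
trace(a b a b a b a) = trace(a) * trace(b a b a b a) - trace(b a b a b)   [square of a] = x*z^3 - y*z^2 - 2*x*z + y
trace(b a b a^3 b a) = trace(a) * trace(a b a b a b a) - trace(a b a b a b)   [square of a] = x^2*z^3 - x*y*z^2 - 2*x^2*z - z^3 + x*y + 3*z
trace(a^-1 b a b a^3 b) = trace(b a b a^3 b) * trace(a) - trace(b a b a^3 b a)   [inverse elimination on a] = x^3*y*z^2 - x^4*z - x^2*y^2*z - x^2*z^3 + 4*x^2*z + z^3 - 3*z
trace(a b a^3 b a^-2 b) = trace(a^-1 b a b a^3 b) * trace(a) - trace(a^-1 b a b a^3 b a)   [inverse elimination on a] = x^4*y*z^2 - x^5*z - x^3*y^2*z - x^3*z^3 - x^2*y*z^2 + 5*x^3*z + x*y^2*z + x*z^3 + y*z^2 - 5*x*z - y
apply: trace(a^-2 b^-1 a b a^3 b) = trace(a b a^3 b a^-2) * trace(b) - trace(a b a^3 b a^-2 b)   [inverse elimination on b] = -x^4*y*z^2 + x^5*z + 2*x^3*y^2*z + x^3*z^3 - x^4*y - x^2*y^3 - 5*x^3*z - x*y^2*z - x*z^3 + 4*x^2*y + 5*x*z - y
use: trace(a b a^3 b^-1 a^-2 b^-1) = trace(a^-2 b^-1 a b a^3) * trace(b) - trace(a^-2 b^-1 a b a^3 b)   [inverse elimination on b] = x^4*y*z^2 - x^5*z - 2*x^3*y^2*z - x^3*z^3 + x^4*y + x^2*y^3 + 5*x^3*z + 2*x*y^2*z + x*z^3 - 4*x^2*y - y^3 - y*z^2 - 5*x*z + 3*y
apply: trace(b a^3 b^-1 a^-1) = trace(a^-1 b a^3) * trace(b) - trace(a^-1 b a^3 b)   [inverse elimination on b] = -x^3*y*z + x^4 + x^2*y^2 + x^2*z^2 + x*y*z - 4*x^2 - y^2 - z^2 + 2
trace(b^-1 a^-2 b^-2 a b a^3) = trace(a b a^3 b^-1 a^-2 b^-1) * trace(b) - trace(a b a^3 b^-1 a^-2)   [inverse elimination on b] = x^4*y^2*z^2 - x^5*y*z - 2*x^3*y^3*z - x^3*y*z^3 + x^4*y^2 + x^2*y^4 + 6*x^3*y*z + 2*x*y^3*z + x*y*z^3 - x^4 - 5*x^2*y^2 - x^2*z^2 - y^4 - y^2*z^2 - 6*x*y*z + 4*x^2 + 4*y^2 + z^2 - 2

x^4*y^2*z^2 - x^5*y*z - 2*x^3*y^3*z - x^3*y*z^3 + x^4*y^2 + x^2*y^4 + 6*x^3*y*z + 2*x*y^3*z + x*y*z^3 - x^4 - 5*x^2*y^2 - x^2*z^2 - y^4 - y^2*z^2 - 6*x*y*z + 4*x^2 + 4*y^2 + z^2 - 2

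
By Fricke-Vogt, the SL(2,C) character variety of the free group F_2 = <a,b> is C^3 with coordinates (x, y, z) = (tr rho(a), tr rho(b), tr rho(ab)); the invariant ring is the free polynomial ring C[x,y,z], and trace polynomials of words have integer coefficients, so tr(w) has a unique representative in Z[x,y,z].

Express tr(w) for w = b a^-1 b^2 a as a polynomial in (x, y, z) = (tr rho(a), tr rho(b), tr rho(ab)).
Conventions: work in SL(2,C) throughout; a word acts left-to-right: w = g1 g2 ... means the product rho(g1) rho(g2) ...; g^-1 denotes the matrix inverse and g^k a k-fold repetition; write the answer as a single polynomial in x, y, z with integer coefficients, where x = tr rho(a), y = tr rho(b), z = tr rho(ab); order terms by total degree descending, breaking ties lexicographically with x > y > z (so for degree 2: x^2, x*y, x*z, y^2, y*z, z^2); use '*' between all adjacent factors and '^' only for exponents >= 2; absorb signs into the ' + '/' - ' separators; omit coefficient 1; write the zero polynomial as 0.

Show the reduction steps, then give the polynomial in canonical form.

trace(a b^2) = trace(b) * trace(a b) - trace(a) = y*z - x
apply: trace(b^2 a b) = trace(b) * trace(a b^2) - trace(a b) = y^2*z - x*y - z
apply: trace(a b a b) = trace(b a) * trace(b a) - trace(1)   [split at repeated b] = z^2 - 2
trace(a b a) = trace(a) * trace(b a) - trace(b) = x*z - y
use: trace(b^2 a b a) = trace(b) * trace(a b a b) - trace(a b a) = y*z^2 - x*z - y
use: trace(b a^-1 b^2 a) = trace(b^2 a b) * trace(a) - trace(b^2 a b a) = x*y^2*z - x^2*y - y*z^2 + y

x*y^2*z - x^2*y - y*z^2 + y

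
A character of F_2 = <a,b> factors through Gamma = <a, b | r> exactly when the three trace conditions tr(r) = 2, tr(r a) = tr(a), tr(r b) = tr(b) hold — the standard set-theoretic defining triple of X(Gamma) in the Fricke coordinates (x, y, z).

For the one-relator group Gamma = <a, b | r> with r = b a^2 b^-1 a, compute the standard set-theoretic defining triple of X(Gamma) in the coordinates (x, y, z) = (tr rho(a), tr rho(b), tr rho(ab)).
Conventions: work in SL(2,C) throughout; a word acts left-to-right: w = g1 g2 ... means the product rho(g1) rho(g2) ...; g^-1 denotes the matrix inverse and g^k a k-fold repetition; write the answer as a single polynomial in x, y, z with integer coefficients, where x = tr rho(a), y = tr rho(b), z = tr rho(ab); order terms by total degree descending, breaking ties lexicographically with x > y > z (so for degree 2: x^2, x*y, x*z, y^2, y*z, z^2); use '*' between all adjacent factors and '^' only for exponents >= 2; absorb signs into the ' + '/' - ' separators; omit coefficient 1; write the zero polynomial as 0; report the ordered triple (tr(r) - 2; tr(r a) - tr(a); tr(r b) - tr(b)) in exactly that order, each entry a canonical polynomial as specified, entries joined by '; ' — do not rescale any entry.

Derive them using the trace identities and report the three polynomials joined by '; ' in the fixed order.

tr(a b a) = tr(a) tr(b a) - tr(b)   [square of a] = x*z - y
tr(a b a^2) = tr(a) tr(a b a) - tr(a b)   [square of a] = x^2*z - x*y - z
tr(b a b a) = tr(b a) tr(b a) - tr(1)   [split at a repeated b] = z^2 - 2
tr(b a b) = tr(b) tr(a b) - tr(a)   [square of b] = y*z - x
tr(a b a^2 b) = tr(a) tr(b a b a) - tr(b a b)   [square of a] = x*z^2 - y*z - x
tr(b a^2 b^-1 a) = tr(a b a^2) tr(b) - tr(a b a^2 b)   [inverse elimination on b] = x^2*y*z - x*y^2 - x*z^2 + x
tr(a^2 b a^2) = tr(a) tr(a b a^2) - tr(a b a) = x^3*z - x^2*y - 2*x*z + y
tr(a^2) = tr(a) tr(a) - tr(1) = x^2 - 2
tr(b a^2 b) = tr(b) tr(a^2 b) - tr(a^2) = x*y*z - x^2 - y^2 + 2
tr(a^2 b a^2 b) = tr(a) tr(b a^2 b a) - tr(b a^2 b) = x^2*z^2 - 2*x*y*z + y^2 - 2
tr(b a^2 b^-1 a^2) = tr(a^2 b a^2) tr(b) - tr(a^2 b a^2 b) = x^3*y*z - x^2*y^2 - x^2*z^2 + 2
tr(a^3) = tr(a) tr(a^2) - tr(a) = x^3 - 3*x
tr(a b^2 a^2) = tr(b) tr(a^3 b) - tr(a^3) = x^2*y*z - x^3 - x*y^2 - y*z + 3*x
tr(a b^2 a^2 b) = tr(b) tr(a^2 b a b) - tr(a^2 b a) = x*y*z^2 - x^2*z - y^2*z + z
tr(b a^2 b^-1 a b) = tr(a b^2 a^2) tr(b) - tr(a b^2 a^2 b) = x^2*y^2*z - x^3*y - x*y^3 - x*y*z^2 + x^2*z + 3*x*y - z
assemble the triple (tr(r) - 2; tr(r a) - x; tr(r b) - y)

x^2*y*z - x*y^2 - x*z^2 + x - 2; x^3*y*z - x^2*y^2 - x^2*z^2 - x + 2; x^2*y^2*z - x^3*y - x*y^3 - x*y*z^2 + x^2*z + 3*x*y - y - z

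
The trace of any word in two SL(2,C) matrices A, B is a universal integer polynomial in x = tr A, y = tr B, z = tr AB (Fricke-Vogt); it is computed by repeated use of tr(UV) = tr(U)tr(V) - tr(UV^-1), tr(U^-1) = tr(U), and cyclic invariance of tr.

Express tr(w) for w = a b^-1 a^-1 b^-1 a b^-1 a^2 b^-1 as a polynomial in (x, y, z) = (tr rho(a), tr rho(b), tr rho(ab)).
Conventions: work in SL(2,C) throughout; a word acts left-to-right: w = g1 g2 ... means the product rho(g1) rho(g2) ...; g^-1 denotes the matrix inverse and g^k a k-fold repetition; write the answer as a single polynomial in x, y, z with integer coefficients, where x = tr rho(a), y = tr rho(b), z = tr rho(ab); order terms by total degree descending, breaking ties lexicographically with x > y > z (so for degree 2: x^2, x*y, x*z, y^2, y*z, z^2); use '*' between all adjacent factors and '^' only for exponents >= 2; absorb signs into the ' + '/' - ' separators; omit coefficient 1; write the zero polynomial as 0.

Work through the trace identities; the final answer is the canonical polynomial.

x^4*y^3*z - x^5*y^2 - 3*x^3*y^2*z^2 + 2*x^4*y*z - x^2*y^3*z + 3*x^2*y*z^3 + 3*x^3*y^2 - x^3*z^2 + 2*x*y^2*z^2 - x*z^4 - 6*x^2*y*z - y*z^3 - 2*x*y^2 + 3*x*z^2 + 2*y*z + x

apply: trace(a^2) = trace(a) * trace(a) - trace(1) = x^2 - 2
trace(a^3) = trace(a) * trace(a^2) - trace(a) = x^3 - 3*x
trace(a^4) = trace(a) * trace(a^3) - trace(a^2) = x^4 - 4*x^2 + 2
use: trace(b a^2) = trace(a) * trace(b a) - trace(b) = x*z - y
use: trace(a b a^2) = trace(a) * trace(b a^2) - trace(b a) = x^2*z - x*y - z
apply: trace(a^4 b) = trace(a) * trace(a b a^2) - trace(a b a) = x^3*z - x^2*y - 2*x*z + y
trace(a^3 b^-1 a) = trace(a^4) * trace(b) - trace(a^4 b) = x^4*y - x^3*z - 3*x^2*y + 2*x*z + y
use: trace(b a b a) = trace(a b) * trace(a b) - trace(1)   [split at repeated a] = z^2 - 2
trace(b a b) = trace(b) * trace(a b) - trace(a) = y*z - x
use: trace(b a b a^2) = trace(a) * trace(b a b a) - trace(b a b) = x*z^2 - y*z - x
use: trace(a b a^3 b) = trace(a) * trace(b a b a^2) - trace(b a b a) = x^2*z^2 - x*y*z - x^2 - z^2 + 2
trace(a^3 b^-1 a b) = trace(a b a^3) * trace(b) - trace(a b a^3 b) = x^3*y*z - x^2*y^2 - x^2*z^2 - x*y*z + x^2 + y^2 + z^2 - 2
use: trace(b^-1 a^3 b^-1 a) = trace(a^3 b^-1 a) * trace(b) - trace(a^3 b^-1 a b) = x^4*y^2 - 2*x^3*y*z - 2*x^2*y^2 + x^2*z^2 + 3*x*y*z - x^2 - z^2 + 2
apply: trace(a^2 b^-1 a b^-2 a) = trace(b^-1 a^3 b^-1 a) * trace(b) - trace(b^-1 a^3 b^-1 a b) = x^4*y^3 - 2*x^3*y^2*z - x^4*y - 2*x^2*y^3 + x^2*y*z^2 + x^3*z + 3*x*y^2*z + 2*x^2*y - y*z^2 - 2*x*z + y
use: trace(b a^2 b) = trace(b) * trace(a^2 b) - trace(a^2) = x*y*z - x^2 - y^2 + 2
trace(a^2 b a^2 b) = trace(a) * trace(b a^2 b a) - trace(b a^2 b) = x^2*z^2 - 2*x*y*z + y^2 - 2
apply: trace(a b a^2 b^-1 a) = trace(a^2 b a^2) * trace(b) - trace(a^2 b a^2 b) = x^3*y*z - x^2*y^2 - x^2*z^2 + 2
use: trace(b a b a b a) = trace(a b a b) * trace(a b) - trace(b a)   [split at repeated a] = z^3 - 3*z
trace(b a b a b) = trace(b) * trace(a b a b) - trace(a b a) = y*z^2 - x*z - y
trace(a b a b a^2 b) = trace(a) * trace(b a b a b a) - trace(b a b a b) = x*z^3 - y*z^2 - 2*x*z + y
apply: trace(a b a^2 b^-1 a b) = trace(a b a b a^2) * trace(b) - trace(a b a b a^2 b) = x^2*y*z^2 - x*y^2*z - x*z^3 - x^2*y + 2*x*z + y
trace(a b a^2 b^-1 a b^-1) = trace(a b a^2 b^-1 a) * trace(b) - trace(a b a^2 b^-1 a b) = x^3*y^2*z - x^2*y^3 - 2*x^2*y*z^2 + x*y^2*z + x*z^3 + x^2*y - 2*x*z + y
apply: trace(a^2 b^-1 a b^-2 a b) = trace(a b a^2 b^-1 a b^-1) * trace(b) - trace(a b a^2 b^-1 a) = x^3*y^3*z - x^2*y^4 - 2*x^2*y^2*z^2 - x^3*y*z + x*y^3*z + x*y*z^3 + 2*x^2*y^2 + x^2*z^2 - 2*x*y*z + y^2 - 2
trace(b^-1 a b^-1 a^2 b^-1 a b^-1) = trace(a^2 b^-1 a b^-2 a) * trace(b) - trace(a^2 b^-1 a b^-2 a b) = x^4*y^4 - 3*x^3*y^3*z - x^4*y^2 - x^2*y^4 + 3*x^2*y^2*z^2 + 2*x^3*y*z + 2*x*y^3*z - x*y*z^3 - x^2*z^2 - y^2*z^2 + 2
use: trace(a^5) = trace(a) * trace(a^4) - trace(a^3) = x^5 - 5*x^3 + 5*x
trace(a^5 b) = trace(a) * trace(a b a^3) - trace(a b a^2) = x^4*z - x^3*y - 3*x^2*z + 2*x*y + z
apply: trace(a b^-1 a^4) = trace(a^5) * trace(b) - trace(a^5 b) = x^5*y - x^4*z - 4*x^3*y + 3*x^2*z + 3*x*y - z
trace(a^4 b a b) = trace(a) * trace(b a b a^3) - trace(b a b a^2) = x^3*z^2 - x^2*y*z - x^3 - 2*x*z^2 + y*z + 3*x
use: trace(a b^-1 a^4 b) = trace(a^4 b a) * trace(b) - trace(a^4 b a b) = x^4*y*z - x^3*y^2 - x^3*z^2 - 2*x^2*y*z + x^3 + 2*x*y^2 + 2*x*z^2 - 3*x
apply: trace(a^3 b^-1 a b^-1 a) = trace(a b^-1 a^4) * trace(b) - trace(a b^-1 a^4 b) = x^5*y^2 - 2*x^4*y*z - 3*x^3*y^2 + x^3*z^2 + 5*x^2*y*z - x^3 + x*y^2 - 2*x*z^2 - y*z + 3*x
apply: trace(a b^-1 a b a^3) = trace(a b a^4) * trace(b) - trace(a b a^4 b) = x^4*y*z - x^3*y^2 - x^3*z^2 - 2*x^2*y*z + x^3 + 2*x*y^2 + 2*x*z^2 - 3*x
trace(a b a^3 b a) = trace(a) * trace(a b a^2 b a) - trace(a b a^2 b) = x^3*z^2 - 2*x^2*y*z + x*y^2 - x*z^2 + y*z - x
trace(a b a^3 b a b) = trace(a) * trace(a b a b a b a) - trace(a b a b a b) = x^2*z^3 - x*y*z^2 - 2*x^2*z - z^3 + x*y + 3*z
use: trace(a b^-1 a b a^3 b) = trace(a b a^3 b a) * trace(b) - trace(a b a^3 b a b) = x^3*y*z^2 - 2*x^2*y^2*z - x^2*z^3 + x*y^3 + 2*x^2*z + y^2*z + z^3 - 2*x*y - 3*z
apply: trace(a^3 b^-1 a b^-1 a b) = trace(a b^-1 a b a^3) * trace(b) - trace(a b^-1 a b a^3 b) = x^4*y^2*z - x^3*y^3 - 2*x^3*y*z^2 + x^2*z^3 + x^3*y + x*y^3 + 2*x*y*z^2 - 2*x^2*z - y^2*z - z^3 - x*y + 3*z
apply: trace(a b^-1 a b^-1 a b^-1 a^2) = trace(a^3 b^-1 a b^-1 a) * trace(b) - trace(a^3 b^-1 a b^-1 a b) = x^5*y^3 - 3*x^4*y^2*z - 2*x^3*y^3 + 3*x^3*y*z^2 + 5*x^2*y^2*z - x^2*z^3 - 2*x^3*y - 4*x*y*z^2 + 2*x^2*z + z^3 + 4*x*y - 3*z
use: trace(b a b^2) = trace(b) * trace(a b^2) - trace(a b) = y^2*z - x*y - z
use: trace(b a^2 b a b) = trace(a) * trace(b a b^2 a) - trace(b a b^2) = x*y*z^2 - x^2*z - y^2*z + z
apply: trace(a^2 b a^2 b a b) = trace(a) * trace(b a^2 b a b a) - trace(b a^2 b a b) = x^2*z^3 - 2*x*y*z^2 - x^2*z + y^2*z + x*y - z
trace(a^2 b a b^-1 a^2 b) = trace(a^2 b a^2 b a) * trace(b) - trace(a^2 b a^2 b a b) = x^3*y*z^2 - 2*x^2*y^2*z - x^2*z^3 + x*y^3 + x*y*z^2 + x^2*z - 2*x*y + z
apply: trace(a b^-1 a^2 b a b^-1 a) = trace(a^2 b a b^-1 a^2) * trace(b) - trace(a^2 b a b^-1 a^2 b) = x^4*y^2*z - x^3*y^3 - 2*x^3*y*z^2 + x^2*z^3 + x^3*y + x*y^3 + x*y*z^2 - x^2*z - x*y - z
use: trace(b a b a b a b a) = trace(b a b a b a) * trace(b a) - trace(a b a b)   [split at repeated b] = z^4 - 4*z^2 + 2
apply: trace(b a b a b a b) = trace(b) * trace(a b a b a b) - trace(a b a b a) = y*z^3 - x*z^2 - 2*y*z + x
trace(a^2 b a b a b a b) = trace(a) * trace(b a b a b a b a) - trace(b a b a b a b) = x*z^4 - y*z^3 - 3*x*z^2 + 2*y*z + x
trace(a b a b^-1 a^2 b a b) = trace(a^2 b a b a b a) * trace(b) - trace(a^2 b a b a b a b) = x^2*y*z^3 - x*y^2*z^2 - x*z^4 - 2*x^2*y*z + x*y^2 + 3*x*z^2 + y*z - x
trace(a b^-1 a^2 b a b^-1 a b) = trace(a b a b^-1 a^2 b a) * trace(b) - trace(a b a b^-1 a^2 b a b) = x^3*y^2*z^2 - 2*x^2*y^3*z - 2*x^2*y*z^3 + x*y^4 + 2*x*y^2*z^2 + x*z^4 + 3*x^2*y*z - 3*x*y^2 - 3*x*z^2 + x
use: trace(a b^-1 a b^-1 a b^-1 a^2 b) = trace(a b^-1 a^2 b a b^-1 a) * trace(b) - trace(a b^-1 a^2 b a b^-1 a b) = x^4*y^3*z - x^3*y^4 - 3*x^3*y^2*z^2 + 2*x^2*y^3*z + 3*x^2*y*z^3 + x^3*y^2 - x*y^2*z^2 - x*z^4 - 4*x^2*y*z + 2*x*y^2 + 3*x*z^2 - y*z - x
apply: trace(b^-1 a b^-1 a^2 b^-1 a b^-1 a) = trace(a b^-1 a b^-1 a b^-1 a^2) * trace(b) - trace(a b^-1 a b^-1 a b^-1 a^2 b) = x^5*y^4 - 4*x^4*y^3*z - x^3*y^4 + 6*x^3*y^2*z^2 + 3*x^2*y^3*z - 4*x^2*y*z^3 - 3*x^3*y^2 - 3*x*y^2*z^2 + x*z^4 + 6*x^2*y*z + y*z^3 + 2*x*y^2 - 3*x*z^2 - 2*y*z + x
trace(a b^-1 a^-1 b^-1 a b^-1 a^2 b^-1) = trace(b^-1 a b^-1 a^2 b^-1 a b^-1) * trace(a) - trace(b^-1 a b^-1 a^2 b^-1 a b^-1 a) = x^4*y^3*z - x^5*y^2 - 3*x^3*y^2*z^2 + 2*x^4*y*z - x^2*y^3*z + 3*x^2*y*z^3 + 3*x^3*y^2 - x^3*z^2 + 2*x*y^2*z^2 - x*z^4 - 6*x^2*y*z - y*z^3 - 2*x*y^2 + 3*x*z^2 + 2*y*z + x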